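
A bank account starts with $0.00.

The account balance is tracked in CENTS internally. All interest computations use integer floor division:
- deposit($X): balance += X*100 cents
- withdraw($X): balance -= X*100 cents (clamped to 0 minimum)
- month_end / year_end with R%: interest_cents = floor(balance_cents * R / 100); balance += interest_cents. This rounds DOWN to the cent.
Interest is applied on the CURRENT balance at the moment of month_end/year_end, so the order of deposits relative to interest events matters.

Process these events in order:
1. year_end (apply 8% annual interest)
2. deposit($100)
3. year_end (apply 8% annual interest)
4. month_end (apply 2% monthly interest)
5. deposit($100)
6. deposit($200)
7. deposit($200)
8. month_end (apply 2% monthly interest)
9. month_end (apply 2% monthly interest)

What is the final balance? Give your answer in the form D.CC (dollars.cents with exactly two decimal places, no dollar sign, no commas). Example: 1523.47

After 1 (year_end (apply 8% annual interest)): balance=$0.00 total_interest=$0.00
After 2 (deposit($100)): balance=$100.00 total_interest=$0.00
After 3 (year_end (apply 8% annual interest)): balance=$108.00 total_interest=$8.00
After 4 (month_end (apply 2% monthly interest)): balance=$110.16 total_interest=$10.16
After 5 (deposit($100)): balance=$210.16 total_interest=$10.16
After 6 (deposit($200)): balance=$410.16 total_interest=$10.16
After 7 (deposit($200)): balance=$610.16 total_interest=$10.16
After 8 (month_end (apply 2% monthly interest)): balance=$622.36 total_interest=$22.36
After 9 (month_end (apply 2% monthly interest)): balance=$634.80 total_interest=$34.80

Answer: 634.80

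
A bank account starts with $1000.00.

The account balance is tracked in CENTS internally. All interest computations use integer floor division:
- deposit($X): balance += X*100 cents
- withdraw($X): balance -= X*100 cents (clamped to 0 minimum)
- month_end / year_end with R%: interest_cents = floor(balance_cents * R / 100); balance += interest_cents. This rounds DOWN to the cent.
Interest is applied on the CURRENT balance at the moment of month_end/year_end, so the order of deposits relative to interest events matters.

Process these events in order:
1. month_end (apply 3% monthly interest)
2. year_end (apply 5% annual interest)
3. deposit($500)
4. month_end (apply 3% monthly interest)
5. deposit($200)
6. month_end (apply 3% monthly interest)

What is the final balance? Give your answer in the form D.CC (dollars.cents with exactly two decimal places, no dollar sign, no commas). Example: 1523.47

Answer: 1883.80

Derivation:
After 1 (month_end (apply 3% monthly interest)): balance=$1030.00 total_interest=$30.00
After 2 (year_end (apply 5% annual interest)): balance=$1081.50 total_interest=$81.50
After 3 (deposit($500)): balance=$1581.50 total_interest=$81.50
After 4 (month_end (apply 3% monthly interest)): balance=$1628.94 total_interest=$128.94
After 5 (deposit($200)): balance=$1828.94 total_interest=$128.94
After 6 (month_end (apply 3% monthly interest)): balance=$1883.80 total_interest=$183.80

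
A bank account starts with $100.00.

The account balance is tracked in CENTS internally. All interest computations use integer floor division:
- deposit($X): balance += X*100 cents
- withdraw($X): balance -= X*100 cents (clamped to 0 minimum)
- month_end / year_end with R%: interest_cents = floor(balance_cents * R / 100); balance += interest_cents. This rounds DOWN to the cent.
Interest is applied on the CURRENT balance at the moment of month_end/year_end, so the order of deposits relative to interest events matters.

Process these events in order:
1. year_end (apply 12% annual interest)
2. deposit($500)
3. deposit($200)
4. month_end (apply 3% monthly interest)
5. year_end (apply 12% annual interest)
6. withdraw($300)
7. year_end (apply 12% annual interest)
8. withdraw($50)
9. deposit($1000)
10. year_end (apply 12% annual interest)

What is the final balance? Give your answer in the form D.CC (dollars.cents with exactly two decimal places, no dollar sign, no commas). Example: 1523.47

Answer: 1862.69

Derivation:
After 1 (year_end (apply 12% annual interest)): balance=$112.00 total_interest=$12.00
After 2 (deposit($500)): balance=$612.00 total_interest=$12.00
After 3 (deposit($200)): balance=$812.00 total_interest=$12.00
After 4 (month_end (apply 3% monthly interest)): balance=$836.36 total_interest=$36.36
After 5 (year_end (apply 12% annual interest)): balance=$936.72 total_interest=$136.72
After 6 (withdraw($300)): balance=$636.72 total_interest=$136.72
After 7 (year_end (apply 12% annual interest)): balance=$713.12 total_interest=$213.12
After 8 (withdraw($50)): balance=$663.12 total_interest=$213.12
After 9 (deposit($1000)): balance=$1663.12 total_interest=$213.12
After 10 (year_end (apply 12% annual interest)): balance=$1862.69 total_interest=$412.69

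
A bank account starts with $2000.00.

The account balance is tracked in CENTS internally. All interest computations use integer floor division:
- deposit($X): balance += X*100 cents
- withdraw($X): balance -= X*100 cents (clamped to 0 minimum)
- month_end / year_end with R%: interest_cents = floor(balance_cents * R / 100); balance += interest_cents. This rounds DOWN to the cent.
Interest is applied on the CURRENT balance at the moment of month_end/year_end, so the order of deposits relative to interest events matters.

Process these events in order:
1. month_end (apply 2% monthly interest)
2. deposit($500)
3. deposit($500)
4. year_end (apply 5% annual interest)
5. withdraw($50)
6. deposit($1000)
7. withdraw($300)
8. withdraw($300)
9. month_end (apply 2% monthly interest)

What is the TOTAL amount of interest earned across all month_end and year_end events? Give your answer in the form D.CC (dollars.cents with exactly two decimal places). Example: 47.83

After 1 (month_end (apply 2% monthly interest)): balance=$2040.00 total_interest=$40.00
After 2 (deposit($500)): balance=$2540.00 total_interest=$40.00
After 3 (deposit($500)): balance=$3040.00 total_interest=$40.00
After 4 (year_end (apply 5% annual interest)): balance=$3192.00 total_interest=$192.00
After 5 (withdraw($50)): balance=$3142.00 total_interest=$192.00
After 6 (deposit($1000)): balance=$4142.00 total_interest=$192.00
After 7 (withdraw($300)): balance=$3842.00 total_interest=$192.00
After 8 (withdraw($300)): balance=$3542.00 total_interest=$192.00
After 9 (month_end (apply 2% monthly interest)): balance=$3612.84 total_interest=$262.84

Answer: 262.84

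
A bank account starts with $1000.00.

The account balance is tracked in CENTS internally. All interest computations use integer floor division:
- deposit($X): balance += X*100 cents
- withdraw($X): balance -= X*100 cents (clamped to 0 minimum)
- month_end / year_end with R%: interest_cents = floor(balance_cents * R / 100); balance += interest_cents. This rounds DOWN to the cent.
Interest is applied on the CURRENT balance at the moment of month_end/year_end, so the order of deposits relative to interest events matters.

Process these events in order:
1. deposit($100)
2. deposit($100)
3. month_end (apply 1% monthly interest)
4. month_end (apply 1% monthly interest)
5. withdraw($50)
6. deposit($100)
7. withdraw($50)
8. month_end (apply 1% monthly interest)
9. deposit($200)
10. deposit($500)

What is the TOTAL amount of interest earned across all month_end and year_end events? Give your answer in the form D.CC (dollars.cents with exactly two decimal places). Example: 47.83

After 1 (deposit($100)): balance=$1100.00 total_interest=$0.00
After 2 (deposit($100)): balance=$1200.00 total_interest=$0.00
After 3 (month_end (apply 1% monthly interest)): balance=$1212.00 total_interest=$12.00
After 4 (month_end (apply 1% monthly interest)): balance=$1224.12 total_interest=$24.12
After 5 (withdraw($50)): balance=$1174.12 total_interest=$24.12
After 6 (deposit($100)): balance=$1274.12 total_interest=$24.12
After 7 (withdraw($50)): balance=$1224.12 total_interest=$24.12
After 8 (month_end (apply 1% monthly interest)): balance=$1236.36 total_interest=$36.36
After 9 (deposit($200)): balance=$1436.36 total_interest=$36.36
After 10 (deposit($500)): balance=$1936.36 total_interest=$36.36

Answer: 36.36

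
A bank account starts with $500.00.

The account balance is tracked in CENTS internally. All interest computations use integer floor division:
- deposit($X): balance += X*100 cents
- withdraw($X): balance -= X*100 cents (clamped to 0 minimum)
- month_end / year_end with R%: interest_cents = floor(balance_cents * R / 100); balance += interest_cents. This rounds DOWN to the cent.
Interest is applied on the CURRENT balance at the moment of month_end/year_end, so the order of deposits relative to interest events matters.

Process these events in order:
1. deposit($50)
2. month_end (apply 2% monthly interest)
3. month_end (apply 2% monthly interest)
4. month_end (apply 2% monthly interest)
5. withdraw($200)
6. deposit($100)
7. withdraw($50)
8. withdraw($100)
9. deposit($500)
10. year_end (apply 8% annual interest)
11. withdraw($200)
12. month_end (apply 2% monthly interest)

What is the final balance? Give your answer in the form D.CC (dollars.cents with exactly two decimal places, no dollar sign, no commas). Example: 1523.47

Answer: 714.35

Derivation:
After 1 (deposit($50)): balance=$550.00 total_interest=$0.00
After 2 (month_end (apply 2% monthly interest)): balance=$561.00 total_interest=$11.00
After 3 (month_end (apply 2% monthly interest)): balance=$572.22 total_interest=$22.22
After 4 (month_end (apply 2% monthly interest)): balance=$583.66 total_interest=$33.66
After 5 (withdraw($200)): balance=$383.66 total_interest=$33.66
After 6 (deposit($100)): balance=$483.66 total_interest=$33.66
After 7 (withdraw($50)): balance=$433.66 total_interest=$33.66
After 8 (withdraw($100)): balance=$333.66 total_interest=$33.66
After 9 (deposit($500)): balance=$833.66 total_interest=$33.66
After 10 (year_end (apply 8% annual interest)): balance=$900.35 total_interest=$100.35
After 11 (withdraw($200)): balance=$700.35 total_interest=$100.35
After 12 (month_end (apply 2% monthly interest)): balance=$714.35 total_interest=$114.35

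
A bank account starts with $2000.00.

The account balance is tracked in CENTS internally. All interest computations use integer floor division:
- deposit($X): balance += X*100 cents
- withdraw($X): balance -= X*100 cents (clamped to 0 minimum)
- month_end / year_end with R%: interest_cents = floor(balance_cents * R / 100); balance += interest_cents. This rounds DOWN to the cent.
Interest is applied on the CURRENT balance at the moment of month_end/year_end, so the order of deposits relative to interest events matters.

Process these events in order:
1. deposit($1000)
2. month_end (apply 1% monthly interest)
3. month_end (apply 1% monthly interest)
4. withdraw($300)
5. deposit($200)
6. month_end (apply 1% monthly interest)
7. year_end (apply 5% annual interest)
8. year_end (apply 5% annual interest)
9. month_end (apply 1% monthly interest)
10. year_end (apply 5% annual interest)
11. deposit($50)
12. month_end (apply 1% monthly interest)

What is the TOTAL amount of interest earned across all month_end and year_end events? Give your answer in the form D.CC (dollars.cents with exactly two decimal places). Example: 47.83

Answer: 631.22

Derivation:
After 1 (deposit($1000)): balance=$3000.00 total_interest=$0.00
After 2 (month_end (apply 1% monthly interest)): balance=$3030.00 total_interest=$30.00
After 3 (month_end (apply 1% monthly interest)): balance=$3060.30 total_interest=$60.30
After 4 (withdraw($300)): balance=$2760.30 total_interest=$60.30
After 5 (deposit($200)): balance=$2960.30 total_interest=$60.30
After 6 (month_end (apply 1% monthly interest)): balance=$2989.90 total_interest=$89.90
After 7 (year_end (apply 5% annual interest)): balance=$3139.39 total_interest=$239.39
After 8 (year_end (apply 5% annual interest)): balance=$3296.35 total_interest=$396.35
After 9 (month_end (apply 1% monthly interest)): balance=$3329.31 total_interest=$429.31
After 10 (year_end (apply 5% annual interest)): balance=$3495.77 total_interest=$595.77
After 11 (deposit($50)): balance=$3545.77 total_interest=$595.77
After 12 (month_end (apply 1% monthly interest)): balance=$3581.22 total_interest=$631.22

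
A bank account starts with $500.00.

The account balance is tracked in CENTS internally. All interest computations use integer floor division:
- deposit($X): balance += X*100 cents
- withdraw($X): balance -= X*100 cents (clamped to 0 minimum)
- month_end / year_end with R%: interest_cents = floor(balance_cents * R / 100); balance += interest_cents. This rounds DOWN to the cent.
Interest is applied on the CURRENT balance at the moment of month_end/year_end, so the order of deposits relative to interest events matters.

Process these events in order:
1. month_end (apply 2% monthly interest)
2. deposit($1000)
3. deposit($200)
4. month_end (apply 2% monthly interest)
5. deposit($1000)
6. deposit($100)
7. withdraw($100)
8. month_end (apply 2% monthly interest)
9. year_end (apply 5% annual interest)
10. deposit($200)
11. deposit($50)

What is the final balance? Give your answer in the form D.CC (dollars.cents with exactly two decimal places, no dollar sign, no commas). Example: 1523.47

Answer: 3189.03

Derivation:
After 1 (month_end (apply 2% monthly interest)): balance=$510.00 total_interest=$10.00
After 2 (deposit($1000)): balance=$1510.00 total_interest=$10.00
After 3 (deposit($200)): balance=$1710.00 total_interest=$10.00
After 4 (month_end (apply 2% monthly interest)): balance=$1744.20 total_interest=$44.20
After 5 (deposit($1000)): balance=$2744.20 total_interest=$44.20
After 6 (deposit($100)): balance=$2844.20 total_interest=$44.20
After 7 (withdraw($100)): balance=$2744.20 total_interest=$44.20
After 8 (month_end (apply 2% monthly interest)): balance=$2799.08 total_interest=$99.08
After 9 (year_end (apply 5% annual interest)): balance=$2939.03 total_interest=$239.03
After 10 (deposit($200)): balance=$3139.03 total_interest=$239.03
After 11 (deposit($50)): balance=$3189.03 total_interest=$239.03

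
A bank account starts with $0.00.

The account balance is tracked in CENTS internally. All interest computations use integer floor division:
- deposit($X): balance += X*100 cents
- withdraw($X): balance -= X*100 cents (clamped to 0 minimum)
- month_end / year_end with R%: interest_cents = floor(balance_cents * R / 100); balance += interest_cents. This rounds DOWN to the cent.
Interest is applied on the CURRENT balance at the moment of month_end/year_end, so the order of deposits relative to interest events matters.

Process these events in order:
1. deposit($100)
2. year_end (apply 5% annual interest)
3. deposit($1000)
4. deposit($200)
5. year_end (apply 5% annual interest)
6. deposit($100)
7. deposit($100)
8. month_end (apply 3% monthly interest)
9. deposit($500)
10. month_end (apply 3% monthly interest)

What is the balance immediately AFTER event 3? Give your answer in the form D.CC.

After 1 (deposit($100)): balance=$100.00 total_interest=$0.00
After 2 (year_end (apply 5% annual interest)): balance=$105.00 total_interest=$5.00
After 3 (deposit($1000)): balance=$1105.00 total_interest=$5.00

Answer: 1105.00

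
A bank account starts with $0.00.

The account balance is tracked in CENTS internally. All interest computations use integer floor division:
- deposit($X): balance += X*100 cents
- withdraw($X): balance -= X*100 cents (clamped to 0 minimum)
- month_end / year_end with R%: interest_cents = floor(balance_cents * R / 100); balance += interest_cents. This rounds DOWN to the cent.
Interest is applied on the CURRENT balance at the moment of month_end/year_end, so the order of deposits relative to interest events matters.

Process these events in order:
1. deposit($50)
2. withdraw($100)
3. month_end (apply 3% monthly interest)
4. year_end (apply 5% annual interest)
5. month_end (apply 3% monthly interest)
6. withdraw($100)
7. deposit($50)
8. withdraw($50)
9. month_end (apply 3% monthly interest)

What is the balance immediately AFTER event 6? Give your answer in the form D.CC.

After 1 (deposit($50)): balance=$50.00 total_interest=$0.00
After 2 (withdraw($100)): balance=$0.00 total_interest=$0.00
After 3 (month_end (apply 3% monthly interest)): balance=$0.00 total_interest=$0.00
After 4 (year_end (apply 5% annual interest)): balance=$0.00 total_interest=$0.00
After 5 (month_end (apply 3% monthly interest)): balance=$0.00 total_interest=$0.00
After 6 (withdraw($100)): balance=$0.00 total_interest=$0.00

Answer: 0.00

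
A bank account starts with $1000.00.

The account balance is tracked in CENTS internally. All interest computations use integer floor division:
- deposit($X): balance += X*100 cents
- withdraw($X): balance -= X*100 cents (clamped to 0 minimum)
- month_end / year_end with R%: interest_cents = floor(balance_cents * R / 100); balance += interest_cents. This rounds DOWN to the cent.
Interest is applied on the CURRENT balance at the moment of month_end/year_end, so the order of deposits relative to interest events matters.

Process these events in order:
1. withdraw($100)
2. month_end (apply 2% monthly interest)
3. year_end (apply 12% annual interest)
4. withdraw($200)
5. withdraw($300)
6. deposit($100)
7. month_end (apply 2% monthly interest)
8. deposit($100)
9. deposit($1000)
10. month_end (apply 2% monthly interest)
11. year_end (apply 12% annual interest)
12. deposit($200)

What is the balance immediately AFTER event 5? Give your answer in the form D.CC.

After 1 (withdraw($100)): balance=$900.00 total_interest=$0.00
After 2 (month_end (apply 2% monthly interest)): balance=$918.00 total_interest=$18.00
After 3 (year_end (apply 12% annual interest)): balance=$1028.16 total_interest=$128.16
After 4 (withdraw($200)): balance=$828.16 total_interest=$128.16
After 5 (withdraw($300)): balance=$528.16 total_interest=$128.16

Answer: 528.16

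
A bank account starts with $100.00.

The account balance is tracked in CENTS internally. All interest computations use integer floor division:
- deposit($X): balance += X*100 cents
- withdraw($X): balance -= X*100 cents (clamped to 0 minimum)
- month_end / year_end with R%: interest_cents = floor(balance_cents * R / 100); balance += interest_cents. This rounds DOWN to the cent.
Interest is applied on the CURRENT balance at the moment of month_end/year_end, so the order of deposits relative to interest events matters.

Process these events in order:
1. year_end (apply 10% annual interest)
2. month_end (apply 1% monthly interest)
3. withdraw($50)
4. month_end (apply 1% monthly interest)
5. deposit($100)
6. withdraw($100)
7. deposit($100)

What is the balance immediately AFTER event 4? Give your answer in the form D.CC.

After 1 (year_end (apply 10% annual interest)): balance=$110.00 total_interest=$10.00
After 2 (month_end (apply 1% monthly interest)): balance=$111.10 total_interest=$11.10
After 3 (withdraw($50)): balance=$61.10 total_interest=$11.10
After 4 (month_end (apply 1% monthly interest)): balance=$61.71 total_interest=$11.71

Answer: 61.71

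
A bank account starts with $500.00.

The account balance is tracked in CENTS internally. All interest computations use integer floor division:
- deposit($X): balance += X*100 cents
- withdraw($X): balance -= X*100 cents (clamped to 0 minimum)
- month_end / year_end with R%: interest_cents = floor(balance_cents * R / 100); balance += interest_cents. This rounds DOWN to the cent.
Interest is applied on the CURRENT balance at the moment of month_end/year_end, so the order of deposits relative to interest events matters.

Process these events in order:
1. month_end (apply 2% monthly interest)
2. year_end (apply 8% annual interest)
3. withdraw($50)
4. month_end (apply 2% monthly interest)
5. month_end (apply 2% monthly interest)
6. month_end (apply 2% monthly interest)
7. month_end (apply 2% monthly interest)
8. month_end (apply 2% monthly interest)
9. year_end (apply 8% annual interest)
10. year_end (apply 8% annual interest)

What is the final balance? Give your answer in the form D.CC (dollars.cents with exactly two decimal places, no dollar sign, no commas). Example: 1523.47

After 1 (month_end (apply 2% monthly interest)): balance=$510.00 total_interest=$10.00
After 2 (year_end (apply 8% annual interest)): balance=$550.80 total_interest=$50.80
After 3 (withdraw($50)): balance=$500.80 total_interest=$50.80
After 4 (month_end (apply 2% monthly interest)): balance=$510.81 total_interest=$60.81
After 5 (month_end (apply 2% monthly interest)): balance=$521.02 total_interest=$71.02
After 6 (month_end (apply 2% monthly interest)): balance=$531.44 total_interest=$81.44
After 7 (month_end (apply 2% monthly interest)): balance=$542.06 total_interest=$92.06
After 8 (month_end (apply 2% monthly interest)): balance=$552.90 total_interest=$102.90
After 9 (year_end (apply 8% annual interest)): balance=$597.13 total_interest=$147.13
After 10 (year_end (apply 8% annual interest)): balance=$644.90 total_interest=$194.90

Answer: 644.90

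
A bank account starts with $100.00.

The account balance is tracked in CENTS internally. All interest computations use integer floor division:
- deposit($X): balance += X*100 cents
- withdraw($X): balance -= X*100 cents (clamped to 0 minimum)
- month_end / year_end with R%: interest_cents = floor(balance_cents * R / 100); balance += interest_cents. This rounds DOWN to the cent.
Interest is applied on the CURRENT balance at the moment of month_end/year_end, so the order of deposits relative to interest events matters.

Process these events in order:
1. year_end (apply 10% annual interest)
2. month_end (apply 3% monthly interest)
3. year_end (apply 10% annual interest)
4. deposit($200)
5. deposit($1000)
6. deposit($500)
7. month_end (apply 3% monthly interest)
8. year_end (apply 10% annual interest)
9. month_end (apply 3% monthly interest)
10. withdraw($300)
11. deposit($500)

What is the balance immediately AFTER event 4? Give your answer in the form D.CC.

After 1 (year_end (apply 10% annual interest)): balance=$110.00 total_interest=$10.00
After 2 (month_end (apply 3% monthly interest)): balance=$113.30 total_interest=$13.30
After 3 (year_end (apply 10% annual interest)): balance=$124.63 total_interest=$24.63
After 4 (deposit($200)): balance=$324.63 total_interest=$24.63

Answer: 324.63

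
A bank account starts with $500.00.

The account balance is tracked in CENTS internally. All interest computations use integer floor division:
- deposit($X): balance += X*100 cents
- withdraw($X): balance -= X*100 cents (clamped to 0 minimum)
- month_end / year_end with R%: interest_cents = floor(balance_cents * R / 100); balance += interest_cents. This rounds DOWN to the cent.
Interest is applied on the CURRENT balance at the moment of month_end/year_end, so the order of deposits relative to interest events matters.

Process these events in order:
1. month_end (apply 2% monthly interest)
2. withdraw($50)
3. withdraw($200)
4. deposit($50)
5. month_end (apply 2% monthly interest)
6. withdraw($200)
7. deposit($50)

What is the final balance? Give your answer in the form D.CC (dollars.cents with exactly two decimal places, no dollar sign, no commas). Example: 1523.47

Answer: 166.20

Derivation:
After 1 (month_end (apply 2% monthly interest)): balance=$510.00 total_interest=$10.00
After 2 (withdraw($50)): balance=$460.00 total_interest=$10.00
After 3 (withdraw($200)): balance=$260.00 total_interest=$10.00
After 4 (deposit($50)): balance=$310.00 total_interest=$10.00
After 5 (month_end (apply 2% monthly interest)): balance=$316.20 total_interest=$16.20
After 6 (withdraw($200)): balance=$116.20 total_interest=$16.20
After 7 (deposit($50)): balance=$166.20 total_interest=$16.20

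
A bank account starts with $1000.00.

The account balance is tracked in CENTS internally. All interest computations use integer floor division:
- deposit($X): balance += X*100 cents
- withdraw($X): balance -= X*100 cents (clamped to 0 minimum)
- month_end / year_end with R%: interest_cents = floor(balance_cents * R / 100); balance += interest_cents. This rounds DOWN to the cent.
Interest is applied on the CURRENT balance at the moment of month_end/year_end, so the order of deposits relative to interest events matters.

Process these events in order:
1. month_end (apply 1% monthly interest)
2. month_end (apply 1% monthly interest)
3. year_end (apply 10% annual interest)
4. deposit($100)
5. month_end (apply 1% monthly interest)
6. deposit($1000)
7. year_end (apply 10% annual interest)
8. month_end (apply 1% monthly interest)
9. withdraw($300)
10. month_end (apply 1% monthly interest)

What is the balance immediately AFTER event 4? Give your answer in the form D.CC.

After 1 (month_end (apply 1% monthly interest)): balance=$1010.00 total_interest=$10.00
After 2 (month_end (apply 1% monthly interest)): balance=$1020.10 total_interest=$20.10
After 3 (year_end (apply 10% annual interest)): balance=$1122.11 total_interest=$122.11
After 4 (deposit($100)): balance=$1222.11 total_interest=$122.11

Answer: 1222.11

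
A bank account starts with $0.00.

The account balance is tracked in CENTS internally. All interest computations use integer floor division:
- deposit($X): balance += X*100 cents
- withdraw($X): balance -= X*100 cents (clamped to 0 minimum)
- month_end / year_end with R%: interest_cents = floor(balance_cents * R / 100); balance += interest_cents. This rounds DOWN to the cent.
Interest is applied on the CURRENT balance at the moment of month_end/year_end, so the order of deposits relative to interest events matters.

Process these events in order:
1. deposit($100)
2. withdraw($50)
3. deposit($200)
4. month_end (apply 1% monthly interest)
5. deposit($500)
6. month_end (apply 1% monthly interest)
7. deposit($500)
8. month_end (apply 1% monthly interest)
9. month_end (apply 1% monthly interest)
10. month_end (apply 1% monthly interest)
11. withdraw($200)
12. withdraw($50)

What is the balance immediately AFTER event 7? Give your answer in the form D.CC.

Answer: 1260.02

Derivation:
After 1 (deposit($100)): balance=$100.00 total_interest=$0.00
After 2 (withdraw($50)): balance=$50.00 total_interest=$0.00
After 3 (deposit($200)): balance=$250.00 total_interest=$0.00
After 4 (month_end (apply 1% monthly interest)): balance=$252.50 total_interest=$2.50
After 5 (deposit($500)): balance=$752.50 total_interest=$2.50
After 6 (month_end (apply 1% monthly interest)): balance=$760.02 total_interest=$10.02
After 7 (deposit($500)): balance=$1260.02 total_interest=$10.02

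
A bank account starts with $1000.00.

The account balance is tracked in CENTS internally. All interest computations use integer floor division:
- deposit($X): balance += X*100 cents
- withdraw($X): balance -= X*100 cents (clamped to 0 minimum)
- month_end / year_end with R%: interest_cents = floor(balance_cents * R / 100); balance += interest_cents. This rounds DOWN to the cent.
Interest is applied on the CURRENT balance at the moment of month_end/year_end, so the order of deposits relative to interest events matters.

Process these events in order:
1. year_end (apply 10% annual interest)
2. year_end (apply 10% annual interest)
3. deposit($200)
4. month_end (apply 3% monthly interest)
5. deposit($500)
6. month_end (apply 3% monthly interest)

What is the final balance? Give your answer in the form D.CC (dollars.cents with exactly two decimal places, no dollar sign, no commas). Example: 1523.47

Answer: 2010.86

Derivation:
After 1 (year_end (apply 10% annual interest)): balance=$1100.00 total_interest=$100.00
After 2 (year_end (apply 10% annual interest)): balance=$1210.00 total_interest=$210.00
After 3 (deposit($200)): balance=$1410.00 total_interest=$210.00
After 4 (month_end (apply 3% monthly interest)): balance=$1452.30 total_interest=$252.30
After 5 (deposit($500)): balance=$1952.30 total_interest=$252.30
After 6 (month_end (apply 3% monthly interest)): balance=$2010.86 total_interest=$310.86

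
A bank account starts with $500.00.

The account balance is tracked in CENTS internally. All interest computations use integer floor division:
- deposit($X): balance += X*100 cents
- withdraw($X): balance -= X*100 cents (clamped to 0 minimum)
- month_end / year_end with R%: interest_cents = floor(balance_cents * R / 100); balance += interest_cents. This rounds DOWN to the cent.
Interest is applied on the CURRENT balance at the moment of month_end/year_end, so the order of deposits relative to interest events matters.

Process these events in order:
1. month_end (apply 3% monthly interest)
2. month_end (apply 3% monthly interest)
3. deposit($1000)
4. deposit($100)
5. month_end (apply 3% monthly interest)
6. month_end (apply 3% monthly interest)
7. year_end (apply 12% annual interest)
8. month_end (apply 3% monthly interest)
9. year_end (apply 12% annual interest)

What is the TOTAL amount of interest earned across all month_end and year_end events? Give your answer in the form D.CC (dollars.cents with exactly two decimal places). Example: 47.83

After 1 (month_end (apply 3% monthly interest)): balance=$515.00 total_interest=$15.00
After 2 (month_end (apply 3% monthly interest)): balance=$530.45 total_interest=$30.45
After 3 (deposit($1000)): balance=$1530.45 total_interest=$30.45
After 4 (deposit($100)): balance=$1630.45 total_interest=$30.45
After 5 (month_end (apply 3% monthly interest)): balance=$1679.36 total_interest=$79.36
After 6 (month_end (apply 3% monthly interest)): balance=$1729.74 total_interest=$129.74
After 7 (year_end (apply 12% annual interest)): balance=$1937.30 total_interest=$337.30
After 8 (month_end (apply 3% monthly interest)): balance=$1995.41 total_interest=$395.41
After 9 (year_end (apply 12% annual interest)): balance=$2234.85 total_interest=$634.85

Answer: 634.85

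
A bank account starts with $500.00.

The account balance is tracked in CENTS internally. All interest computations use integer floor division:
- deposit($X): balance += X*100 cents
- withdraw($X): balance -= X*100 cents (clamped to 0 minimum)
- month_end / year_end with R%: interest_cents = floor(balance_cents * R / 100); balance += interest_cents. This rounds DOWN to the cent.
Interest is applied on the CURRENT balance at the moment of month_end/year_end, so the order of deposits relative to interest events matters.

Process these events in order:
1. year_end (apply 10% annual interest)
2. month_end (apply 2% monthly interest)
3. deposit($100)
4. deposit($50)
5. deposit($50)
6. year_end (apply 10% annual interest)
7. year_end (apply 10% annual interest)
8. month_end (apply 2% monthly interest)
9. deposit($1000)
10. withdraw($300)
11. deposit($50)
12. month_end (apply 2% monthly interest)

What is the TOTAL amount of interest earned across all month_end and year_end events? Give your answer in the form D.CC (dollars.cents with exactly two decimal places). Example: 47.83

Answer: 273.00

Derivation:
After 1 (year_end (apply 10% annual interest)): balance=$550.00 total_interest=$50.00
After 2 (month_end (apply 2% monthly interest)): balance=$561.00 total_interest=$61.00
After 3 (deposit($100)): balance=$661.00 total_interest=$61.00
After 4 (deposit($50)): balance=$711.00 total_interest=$61.00
After 5 (deposit($50)): balance=$761.00 total_interest=$61.00
After 6 (year_end (apply 10% annual interest)): balance=$837.10 total_interest=$137.10
After 7 (year_end (apply 10% annual interest)): balance=$920.81 total_interest=$220.81
After 8 (month_end (apply 2% monthly interest)): balance=$939.22 total_interest=$239.22
After 9 (deposit($1000)): balance=$1939.22 total_interest=$239.22
After 10 (withdraw($300)): balance=$1639.22 total_interest=$239.22
After 11 (deposit($50)): balance=$1689.22 total_interest=$239.22
After 12 (month_end (apply 2% monthly interest)): balance=$1723.00 total_interest=$273.00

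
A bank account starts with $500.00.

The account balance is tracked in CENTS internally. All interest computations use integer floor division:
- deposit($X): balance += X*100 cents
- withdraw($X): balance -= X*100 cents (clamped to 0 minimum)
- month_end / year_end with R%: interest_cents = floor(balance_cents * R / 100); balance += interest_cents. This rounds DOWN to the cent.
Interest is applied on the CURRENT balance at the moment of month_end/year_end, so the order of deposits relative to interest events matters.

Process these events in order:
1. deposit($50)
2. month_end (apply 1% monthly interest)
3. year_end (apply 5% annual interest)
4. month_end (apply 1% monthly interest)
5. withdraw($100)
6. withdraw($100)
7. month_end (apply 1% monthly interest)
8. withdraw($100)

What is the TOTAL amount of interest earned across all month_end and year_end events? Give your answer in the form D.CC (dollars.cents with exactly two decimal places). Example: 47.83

After 1 (deposit($50)): balance=$550.00 total_interest=$0.00
After 2 (month_end (apply 1% monthly interest)): balance=$555.50 total_interest=$5.50
After 3 (year_end (apply 5% annual interest)): balance=$583.27 total_interest=$33.27
After 4 (month_end (apply 1% monthly interest)): balance=$589.10 total_interest=$39.10
After 5 (withdraw($100)): balance=$489.10 total_interest=$39.10
After 6 (withdraw($100)): balance=$389.10 total_interest=$39.10
After 7 (month_end (apply 1% monthly interest)): balance=$392.99 total_interest=$42.99
After 8 (withdraw($100)): balance=$292.99 total_interest=$42.99

Answer: 42.99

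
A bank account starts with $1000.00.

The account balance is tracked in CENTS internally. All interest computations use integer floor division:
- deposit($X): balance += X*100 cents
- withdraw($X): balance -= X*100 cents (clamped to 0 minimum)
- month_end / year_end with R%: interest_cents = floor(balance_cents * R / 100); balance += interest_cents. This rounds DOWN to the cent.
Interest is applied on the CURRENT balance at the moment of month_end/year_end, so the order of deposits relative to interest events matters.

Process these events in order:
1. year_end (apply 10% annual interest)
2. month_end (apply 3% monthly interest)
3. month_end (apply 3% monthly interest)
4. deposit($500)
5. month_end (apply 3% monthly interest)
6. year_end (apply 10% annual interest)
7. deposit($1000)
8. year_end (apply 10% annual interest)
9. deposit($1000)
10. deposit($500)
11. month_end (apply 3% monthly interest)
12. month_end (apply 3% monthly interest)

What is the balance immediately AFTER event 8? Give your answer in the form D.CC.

After 1 (year_end (apply 10% annual interest)): balance=$1100.00 total_interest=$100.00
After 2 (month_end (apply 3% monthly interest)): balance=$1133.00 total_interest=$133.00
After 3 (month_end (apply 3% monthly interest)): balance=$1166.99 total_interest=$166.99
After 4 (deposit($500)): balance=$1666.99 total_interest=$166.99
After 5 (month_end (apply 3% monthly interest)): balance=$1716.99 total_interest=$216.99
After 6 (year_end (apply 10% annual interest)): balance=$1888.68 total_interest=$388.68
After 7 (deposit($1000)): balance=$2888.68 total_interest=$388.68
After 8 (year_end (apply 10% annual interest)): balance=$3177.54 total_interest=$677.54

Answer: 3177.54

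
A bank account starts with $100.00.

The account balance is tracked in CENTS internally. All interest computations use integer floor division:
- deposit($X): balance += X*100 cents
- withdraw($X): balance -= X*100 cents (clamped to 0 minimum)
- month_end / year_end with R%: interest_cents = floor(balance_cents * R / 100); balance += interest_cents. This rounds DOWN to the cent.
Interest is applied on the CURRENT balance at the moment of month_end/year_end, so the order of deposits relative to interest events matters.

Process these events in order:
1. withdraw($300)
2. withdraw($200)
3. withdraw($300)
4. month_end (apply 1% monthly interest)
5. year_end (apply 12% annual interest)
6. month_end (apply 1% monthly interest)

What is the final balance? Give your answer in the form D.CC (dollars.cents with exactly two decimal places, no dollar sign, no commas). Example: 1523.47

After 1 (withdraw($300)): balance=$0.00 total_interest=$0.00
After 2 (withdraw($200)): balance=$0.00 total_interest=$0.00
After 3 (withdraw($300)): balance=$0.00 total_interest=$0.00
After 4 (month_end (apply 1% monthly interest)): balance=$0.00 total_interest=$0.00
After 5 (year_end (apply 12% annual interest)): balance=$0.00 total_interest=$0.00
After 6 (month_end (apply 1% monthly interest)): balance=$0.00 total_interest=$0.00

Answer: 0.00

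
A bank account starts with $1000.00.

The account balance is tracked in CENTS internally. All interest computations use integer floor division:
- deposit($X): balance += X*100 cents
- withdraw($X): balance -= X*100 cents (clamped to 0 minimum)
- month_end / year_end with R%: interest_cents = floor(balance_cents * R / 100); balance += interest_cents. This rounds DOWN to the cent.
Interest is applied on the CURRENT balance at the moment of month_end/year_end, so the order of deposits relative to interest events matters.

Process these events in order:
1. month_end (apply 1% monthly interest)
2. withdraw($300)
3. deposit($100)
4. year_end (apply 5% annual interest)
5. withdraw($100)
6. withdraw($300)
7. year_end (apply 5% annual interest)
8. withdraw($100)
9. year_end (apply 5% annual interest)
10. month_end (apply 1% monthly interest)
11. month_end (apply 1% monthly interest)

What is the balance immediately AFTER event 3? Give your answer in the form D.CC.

After 1 (month_end (apply 1% monthly interest)): balance=$1010.00 total_interest=$10.00
After 2 (withdraw($300)): balance=$710.00 total_interest=$10.00
After 3 (deposit($100)): balance=$810.00 total_interest=$10.00

Answer: 810.00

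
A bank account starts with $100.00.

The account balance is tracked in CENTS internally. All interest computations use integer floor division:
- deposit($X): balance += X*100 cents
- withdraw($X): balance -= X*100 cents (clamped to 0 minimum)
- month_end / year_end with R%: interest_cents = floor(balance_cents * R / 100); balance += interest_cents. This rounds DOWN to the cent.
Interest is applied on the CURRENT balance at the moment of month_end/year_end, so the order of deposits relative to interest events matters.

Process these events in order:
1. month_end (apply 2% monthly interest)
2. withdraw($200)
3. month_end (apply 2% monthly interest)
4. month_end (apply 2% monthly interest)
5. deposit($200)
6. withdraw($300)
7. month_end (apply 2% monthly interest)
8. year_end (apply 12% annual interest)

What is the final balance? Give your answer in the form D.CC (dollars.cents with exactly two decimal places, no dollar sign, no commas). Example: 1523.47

Answer: 0.00

Derivation:
After 1 (month_end (apply 2% monthly interest)): balance=$102.00 total_interest=$2.00
After 2 (withdraw($200)): balance=$0.00 total_interest=$2.00
After 3 (month_end (apply 2% monthly interest)): balance=$0.00 total_interest=$2.00
After 4 (month_end (apply 2% monthly interest)): balance=$0.00 total_interest=$2.00
After 5 (deposit($200)): balance=$200.00 total_interest=$2.00
After 6 (withdraw($300)): balance=$0.00 total_interest=$2.00
After 7 (month_end (apply 2% monthly interest)): balance=$0.00 total_interest=$2.00
After 8 (year_end (apply 12% annual interest)): balance=$0.00 total_interest=$2.00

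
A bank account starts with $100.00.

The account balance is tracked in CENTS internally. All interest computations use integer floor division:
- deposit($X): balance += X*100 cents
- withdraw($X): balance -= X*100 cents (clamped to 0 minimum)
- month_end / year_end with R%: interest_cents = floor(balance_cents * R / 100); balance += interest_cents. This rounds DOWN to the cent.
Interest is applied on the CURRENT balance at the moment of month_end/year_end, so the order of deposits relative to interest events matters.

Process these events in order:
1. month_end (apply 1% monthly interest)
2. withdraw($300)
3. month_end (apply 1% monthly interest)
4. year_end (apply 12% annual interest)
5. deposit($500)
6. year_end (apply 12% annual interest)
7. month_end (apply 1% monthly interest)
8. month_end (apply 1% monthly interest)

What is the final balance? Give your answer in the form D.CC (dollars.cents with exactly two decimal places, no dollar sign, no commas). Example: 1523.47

Answer: 571.25

Derivation:
After 1 (month_end (apply 1% monthly interest)): balance=$101.00 total_interest=$1.00
After 2 (withdraw($300)): balance=$0.00 total_interest=$1.00
After 3 (month_end (apply 1% monthly interest)): balance=$0.00 total_interest=$1.00
After 4 (year_end (apply 12% annual interest)): balance=$0.00 total_interest=$1.00
After 5 (deposit($500)): balance=$500.00 total_interest=$1.00
After 6 (year_end (apply 12% annual interest)): balance=$560.00 total_interest=$61.00
After 7 (month_end (apply 1% monthly interest)): balance=$565.60 total_interest=$66.60
After 8 (month_end (apply 1% monthly interest)): balance=$571.25 total_interest=$72.25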